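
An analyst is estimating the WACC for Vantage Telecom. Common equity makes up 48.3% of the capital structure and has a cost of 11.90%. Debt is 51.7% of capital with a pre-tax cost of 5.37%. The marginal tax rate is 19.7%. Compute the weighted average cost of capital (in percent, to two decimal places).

After-tax cost of debt = 5.37% × (1 − 19.7%) = 4.3121%.
WACC = 0.483 × 11.9000% + 0.517 × 4.3121% = 7.9771%.

7.98%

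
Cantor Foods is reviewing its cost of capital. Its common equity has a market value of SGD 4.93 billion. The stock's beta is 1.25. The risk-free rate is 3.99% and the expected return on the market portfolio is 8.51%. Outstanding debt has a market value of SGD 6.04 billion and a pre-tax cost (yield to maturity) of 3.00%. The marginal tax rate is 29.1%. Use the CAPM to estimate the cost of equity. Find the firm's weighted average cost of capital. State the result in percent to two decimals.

5.50%

Market risk premium = 8.51% − 3.99% = 4.52%.
Cost of equity via CAPM: Re = 3.99% + 1.25 × 4.52% = 9.6400%.
Total capital V = 4.93 + 6.04 = 10.97.
Equity: weight = 4.93/10.97 = 0.4494; cost = 9.64%.
Debt: weight = 6.04/10.97 = 0.5506; after-tax cost = 3% × (1 − 29.1%) = 2.1270%.
WACC = 0.4494 × 9.6400% + 0.5506 × 2.1270% = 5.5034%.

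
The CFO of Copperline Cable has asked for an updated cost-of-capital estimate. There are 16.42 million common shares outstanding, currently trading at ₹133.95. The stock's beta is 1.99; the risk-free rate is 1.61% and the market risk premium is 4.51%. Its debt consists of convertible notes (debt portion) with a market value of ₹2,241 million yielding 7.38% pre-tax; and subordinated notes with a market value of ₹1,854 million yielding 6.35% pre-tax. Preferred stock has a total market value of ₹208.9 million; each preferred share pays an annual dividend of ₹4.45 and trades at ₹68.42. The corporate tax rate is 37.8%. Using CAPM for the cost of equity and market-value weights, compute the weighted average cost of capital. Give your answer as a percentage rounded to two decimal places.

6.50%

Cost of equity via CAPM: Re = 1.61% + 1.99 × 4.51% = 10.5849%.
Cost of preferred: Rp = 4.45 / 68.42 = 6.5039%.
Market value of equity E = 133.95 × 16.42m = 2199.459m.
Total capital V = 2199.459 + 208.9 + 2241 + 1854 = 6503.359.
Equity: weight = 2199.459/6503.359 = 0.3382; cost = 10.5849%.
Preferred: weight = 208.9/6503.359 = 0.0321; cost = 6.5039%.
Convertible notes (debt portion): weight = 2241/6503.359 = 0.3446; after-tax cost = 7.38% × (1 − 37.8%) = 4.5904%.
Subordinated notes: weight = 1854/6503.359 = 0.2851; after-tax cost = 6.35% × (1 − 37.8%) = 3.9497%.
WACC = 0.3382 × 10.5849% + 0.0321 × 6.5039% + 0.3446 × 4.5904% + 0.2851 × 3.9497% = 6.4966%.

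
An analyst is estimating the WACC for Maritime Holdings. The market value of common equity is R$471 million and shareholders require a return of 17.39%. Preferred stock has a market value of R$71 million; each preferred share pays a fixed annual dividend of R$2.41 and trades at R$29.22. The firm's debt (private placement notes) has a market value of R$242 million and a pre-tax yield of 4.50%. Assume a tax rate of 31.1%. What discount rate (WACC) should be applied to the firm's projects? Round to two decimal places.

12.15%

Cost of preferred: Rp = 2.41 / 29.22 = 8.2478%.
Total capital V = 471 + 71 + 242 = 784.
Equity: weight = 471/784 = 0.6008; cost = 17.39%.
Preferred: weight = 71/784 = 0.0906; cost = 8.2478%.
Private placement notes: weight = 242/784 = 0.3087; after-tax cost = 4.5% × (1 − 31.1%) = 3.1005%.
WACC = 0.6008 × 17.3900% + 0.0906 × 8.2478% + 0.3087 × 3.1005% = 12.1513%.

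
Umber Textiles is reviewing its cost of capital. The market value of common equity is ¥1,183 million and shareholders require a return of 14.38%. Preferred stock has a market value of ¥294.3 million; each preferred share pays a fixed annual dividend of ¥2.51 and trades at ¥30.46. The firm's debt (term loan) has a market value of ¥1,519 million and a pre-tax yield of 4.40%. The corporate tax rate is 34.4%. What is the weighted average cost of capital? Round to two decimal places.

7.95%

Cost of preferred: Rp = 2.51 / 30.46 = 8.2403%.
Total capital V = 1183 + 294.3 + 1519 = 2996.3.
Equity: weight = 1183/2996.3 = 0.3948; cost = 14.38%.
Preferred: weight = 294.3/2996.3 = 0.0982; cost = 8.2403%.
Term loan: weight = 1519/2996.3 = 0.5070; after-tax cost = 4.4% × (1 − 34.4%) = 2.8864%.
WACC = 0.3948 × 14.3800% + 0.0982 × 8.2403% + 0.5070 × 2.8864% = 7.9502%.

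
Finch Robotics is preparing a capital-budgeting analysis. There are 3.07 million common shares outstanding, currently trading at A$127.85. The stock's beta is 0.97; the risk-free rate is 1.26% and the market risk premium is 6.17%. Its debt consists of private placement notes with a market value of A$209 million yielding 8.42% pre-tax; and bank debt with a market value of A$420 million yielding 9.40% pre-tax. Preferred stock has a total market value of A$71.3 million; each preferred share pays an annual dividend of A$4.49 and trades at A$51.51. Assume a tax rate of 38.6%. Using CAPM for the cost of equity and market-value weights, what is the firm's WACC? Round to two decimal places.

6.38%

Cost of equity via CAPM: Re = 1.26% + 0.97 × 6.17% = 7.2449%.
Cost of preferred: Rp = 4.49 / 51.51 = 8.7168%.
Market value of equity E = 127.85 × 3.07m = 392.4995m.
Total capital V = 392.4995 + 71.3 + 209 + 420 = 1092.7995.
Equity: weight = 392.4995/1092.7995 = 0.3592; cost = 7.2449%.
Preferred: weight = 71.3/1092.7995 = 0.0652; cost = 8.7168%.
Private placement notes: weight = 209/1092.7995 = 0.1913; after-tax cost = 8.42% × (1 − 38.6%) = 5.1699%.
Bank debt: weight = 420/1092.7995 = 0.3843; after-tax cost = 9.4% × (1 − 38.6%) = 5.7716%.
WACC = 0.3592 × 7.2449% + 0.0652 × 8.7168% + 0.1913 × 5.1699% + 0.3843 × 5.7716% = 6.3778%.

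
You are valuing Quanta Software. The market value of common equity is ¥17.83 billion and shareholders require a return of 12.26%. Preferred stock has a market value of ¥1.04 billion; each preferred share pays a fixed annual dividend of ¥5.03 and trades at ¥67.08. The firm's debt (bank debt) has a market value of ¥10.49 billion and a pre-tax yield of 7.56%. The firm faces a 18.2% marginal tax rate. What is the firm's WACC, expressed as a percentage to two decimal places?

9.92%

Cost of preferred: Rp = 5.03 / 67.08 = 7.4985%.
Total capital V = 17.83 + 1.04 + 10.49 = 29.36.
Equity: weight = 17.83/29.36 = 0.6073; cost = 12.26%.
Preferred: weight = 1.04/29.36 = 0.0354; cost = 7.4985%.
Bank debt: weight = 10.49/29.36 = 0.3573; after-tax cost = 7.56% × (1 − 18.2%) = 6.1841%.
WACC = 0.6073 × 12.2600% + 0.0354 × 7.4985% + 0.3573 × 6.1841% = 9.9205%.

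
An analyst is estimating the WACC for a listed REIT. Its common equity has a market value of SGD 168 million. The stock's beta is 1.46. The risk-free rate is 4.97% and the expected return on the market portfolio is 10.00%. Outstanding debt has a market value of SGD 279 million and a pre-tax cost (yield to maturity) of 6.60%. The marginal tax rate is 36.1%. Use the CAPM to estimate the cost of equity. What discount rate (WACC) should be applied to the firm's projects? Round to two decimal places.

7.26%

Market risk premium = 10.0% − 4.97% = 5.03%.
Cost of equity via CAPM: Re = 4.97% + 1.46 × 5.03% = 12.3138%.
Total capital V = 168 + 279 = 447.
Equity: weight = 168/447 = 0.3758; cost = 12.3138%.
Debt: weight = 279/447 = 0.6242; after-tax cost = 6.6% × (1 − 36.1%) = 4.2174%.
WACC = 0.3758 × 12.3138% + 0.6242 × 4.2174% = 7.2603%.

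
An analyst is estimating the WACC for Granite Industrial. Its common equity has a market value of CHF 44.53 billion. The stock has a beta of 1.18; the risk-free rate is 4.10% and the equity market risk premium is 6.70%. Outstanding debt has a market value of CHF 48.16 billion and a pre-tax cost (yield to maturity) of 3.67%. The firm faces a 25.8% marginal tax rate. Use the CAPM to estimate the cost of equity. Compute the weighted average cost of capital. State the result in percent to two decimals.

7.18%

Cost of equity via CAPM: Re = 4.1% + 1.18 × 6.7% = 12.0060%.
Total capital V = 44.53 + 48.16 = 92.69.
Equity: weight = 44.53/92.69 = 0.4804; cost = 12.006%.
Debt: weight = 48.16/92.69 = 0.5196; after-tax cost = 3.67% × (1 − 25.8%) = 2.7231%.
WACC = 0.4804 × 12.0060% + 0.5196 × 2.7231% = 7.1828%.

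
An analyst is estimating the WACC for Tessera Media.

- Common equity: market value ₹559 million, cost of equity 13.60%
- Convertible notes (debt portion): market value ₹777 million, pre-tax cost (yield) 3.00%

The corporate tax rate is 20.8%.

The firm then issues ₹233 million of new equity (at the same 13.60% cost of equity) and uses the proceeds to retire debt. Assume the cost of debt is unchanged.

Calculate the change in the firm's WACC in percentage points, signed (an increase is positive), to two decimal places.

Current WACC:
Total capital V = 559 + 777 = 1336.
Equity: weight = 559/1336 = 0.4184; cost = 13.6%.
Convertible notes (debt portion): weight = 777/1336 = 0.5816; after-tax cost = 3% × (1 − 20.8%) = 2.3760%.
WACC = 0.4184 × 13.6000% + 0.5816 × 2.3760% = 7.0723%.
After the change:
Total capital V = 792 + 544 = 1336.
Equity: weight = 792/1336 = 0.5928; cost = 13.6%.
Convertible notes (debt portion): weight = 544/1336 = 0.4072; after-tax cost = 3% × (1 − 20.8%) = 2.3760%.
WACC = 0.5928 × 13.6000% + 0.4072 × 2.3760% = 9.0297%.
Change in WACC = 9.0297% − 7.0723% = 1.9575 pp.

+1.96 pp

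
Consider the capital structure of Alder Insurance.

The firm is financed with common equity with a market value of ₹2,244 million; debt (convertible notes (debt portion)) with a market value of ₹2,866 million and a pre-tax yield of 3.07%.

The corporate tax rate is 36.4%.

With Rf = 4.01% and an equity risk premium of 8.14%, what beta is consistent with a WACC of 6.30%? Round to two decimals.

0.96

Total capital V = 2244 + 2866 = 5110.
Equity weight = 2244/5110 = 0.4391.
Convertible notes (debt portion) weight = 2866/5110 = 0.5609.
Debt contribution = 0.5609 × 3.07% × (1 − 36.4%) = 1.0951%.
Required equity contribution = 6.3% − 1.0951% = 5.2049%  ⇒  Re = 11.8525%.
CAPM: 11.8525% = 4.01% + β × 8.14%  ⇒  β = 0.9635.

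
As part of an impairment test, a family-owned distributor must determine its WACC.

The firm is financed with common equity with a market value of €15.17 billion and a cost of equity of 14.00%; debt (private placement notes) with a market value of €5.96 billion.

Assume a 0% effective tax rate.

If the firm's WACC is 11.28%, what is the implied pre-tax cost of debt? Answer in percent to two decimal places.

4.36%

Total capital V = 15.17 + 5.96 = 21.13.
Equity weight = 15.17/21.13 = 0.7179.
Private placement notes weight = 5.96/21.13 = 0.2821.
Equity contribution = 0.7179 × 14% = 10.0511%.
Remaining for debt = 11.28% − 10.0511% = 1.2289%.
Rd × (1 − 0%) × 0.2821 = 1.2289%  ⇒  Rd = 4.3568%.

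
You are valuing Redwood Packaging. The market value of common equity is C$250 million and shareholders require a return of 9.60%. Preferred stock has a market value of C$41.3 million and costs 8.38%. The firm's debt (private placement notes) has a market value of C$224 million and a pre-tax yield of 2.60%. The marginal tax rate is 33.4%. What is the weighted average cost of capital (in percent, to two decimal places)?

Total capital V = 250 + 41.3 + 224 = 515.3.
Equity: weight = 250/515.3 = 0.4852; cost = 9.6%.
Preferred: weight = 41.3/515.3 = 0.0801; cost = 8.38%.
Private placement notes: weight = 224/515.3 = 0.4347; after-tax cost = 2.6% × (1 − 33.4%) = 1.7316%.
WACC = 0.4852 × 9.6000% + 0.0801 × 8.3800% + 0.4347 × 1.7316% = 6.0818%.

6.08%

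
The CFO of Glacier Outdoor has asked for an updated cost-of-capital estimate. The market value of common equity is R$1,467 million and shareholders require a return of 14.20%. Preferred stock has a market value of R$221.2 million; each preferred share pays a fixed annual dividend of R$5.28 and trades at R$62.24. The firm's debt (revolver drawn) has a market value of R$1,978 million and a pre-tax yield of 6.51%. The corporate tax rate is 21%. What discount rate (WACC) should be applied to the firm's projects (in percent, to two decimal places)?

Cost of preferred: Rp = 5.28 / 62.24 = 8.4833%.
Total capital V = 1467 + 221.2 + 1978 = 3666.2.
Equity: weight = 1467/3666.2 = 0.4001; cost = 14.2%.
Preferred: weight = 221.2/3666.2 = 0.0603; cost = 8.4833%.
Revolver drawn: weight = 1978/3666.2 = 0.5395; after-tax cost = 6.51% × (1 − 21%) = 5.1429%.
WACC = 0.4001 × 14.2000% + 0.0603 × 8.4833% + 0.5395 × 5.1429% = 8.9686%.

8.97%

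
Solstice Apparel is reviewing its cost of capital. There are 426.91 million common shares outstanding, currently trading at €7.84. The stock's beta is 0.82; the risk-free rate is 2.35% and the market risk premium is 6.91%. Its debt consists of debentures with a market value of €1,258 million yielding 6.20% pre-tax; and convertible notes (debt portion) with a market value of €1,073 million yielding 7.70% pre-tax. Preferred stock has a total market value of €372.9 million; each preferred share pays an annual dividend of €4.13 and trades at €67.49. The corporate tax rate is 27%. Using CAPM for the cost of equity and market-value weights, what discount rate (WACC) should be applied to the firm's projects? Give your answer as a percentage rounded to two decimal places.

6.75%

Cost of equity via CAPM: Re = 2.35% + 0.82 × 6.91% = 8.0162%.
Cost of preferred: Rp = 4.13 / 67.49 = 6.1194%.
Market value of equity E = 7.84 × 426.91m = 3346.9744m.
Total capital V = 3346.9744 + 372.9 + 1258 + 1073 = 6050.8744.
Equity: weight = 3346.9744/6050.8744 = 0.5531; cost = 8.0162%.
Preferred: weight = 372.9/6050.8744 = 0.0616; cost = 6.1194%.
Debentures: weight = 1258/6050.8744 = 0.2079; after-tax cost = 6.2% × (1 − 27%) = 4.5260%.
Convertible notes (debt portion): weight = 1073/6050.8744 = 0.1773; after-tax cost = 7.7% × (1 − 27%) = 5.6210%.
WACC = 0.5531 × 8.0162% + 0.0616 × 6.1194% + 0.2079 × 4.5260% + 0.1773 × 5.6210% = 6.7489%.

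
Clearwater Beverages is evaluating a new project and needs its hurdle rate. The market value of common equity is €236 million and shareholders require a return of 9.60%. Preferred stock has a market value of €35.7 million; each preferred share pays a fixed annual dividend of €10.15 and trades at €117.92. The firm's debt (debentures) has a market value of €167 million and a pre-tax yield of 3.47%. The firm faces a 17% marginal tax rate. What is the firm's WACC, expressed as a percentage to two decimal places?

6.96%

Cost of preferred: Rp = 10.15 / 117.92 = 8.6075%.
Total capital V = 236 + 35.7 + 167 = 438.7.
Equity: weight = 236/438.7 = 0.5380; cost = 9.6%.
Preferred: weight = 35.7/438.7 = 0.0814; cost = 8.6075%.
Debentures: weight = 167/438.7 = 0.3807; after-tax cost = 3.47% × (1 − 17%) = 2.8801%.
WACC = 0.5380 × 9.6000% + 0.0814 × 8.6075% + 0.3807 × 2.8801% = 6.9612%.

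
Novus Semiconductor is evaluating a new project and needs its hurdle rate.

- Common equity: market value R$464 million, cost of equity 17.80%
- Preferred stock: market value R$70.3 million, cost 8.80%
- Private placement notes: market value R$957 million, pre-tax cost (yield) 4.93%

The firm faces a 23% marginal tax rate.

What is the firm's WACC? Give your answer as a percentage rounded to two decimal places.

8.39%

Total capital V = 464 + 70.3 + 957 = 1491.3.
Equity: weight = 464/1491.3 = 0.3111; cost = 17.8%.
Preferred: weight = 70.3/1491.3 = 0.0471; cost = 8.8%.
Private placement notes: weight = 957/1491.3 = 0.6417; after-tax cost = 4.93% × (1 − 23%) = 3.7961%.
WACC = 0.3111 × 17.8000% + 0.0471 × 8.8000% + 0.6417 × 3.7961% = 8.3891%.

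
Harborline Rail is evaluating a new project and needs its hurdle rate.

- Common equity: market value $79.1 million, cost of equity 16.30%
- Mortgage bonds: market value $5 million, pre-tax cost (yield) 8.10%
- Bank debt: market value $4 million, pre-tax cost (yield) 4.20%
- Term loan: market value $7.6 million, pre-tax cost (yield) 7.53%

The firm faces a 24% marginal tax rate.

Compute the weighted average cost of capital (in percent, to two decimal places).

Total capital V = 79.1 + 5 + 4 + 7.6 = 95.7.
Equity: weight = 79.1/95.7 = 0.8265; cost = 16.3%.
Mortgage bonds: weight = 5/95.7 = 0.0522; after-tax cost = 8.1% × (1 − 24%) = 6.1560%.
Bank debt: weight = 4/95.7 = 0.0418; after-tax cost = 4.2% × (1 − 24%) = 3.1920%.
Term loan: weight = 7.6/95.7 = 0.0794; after-tax cost = 7.53% × (1 − 24%) = 5.7228%.
WACC = 0.8265 × 16.3000% + 0.0522 × 6.1560% + 0.0418 × 3.1920% + 0.0794 × 5.7228% = 14.3821%.

14.38%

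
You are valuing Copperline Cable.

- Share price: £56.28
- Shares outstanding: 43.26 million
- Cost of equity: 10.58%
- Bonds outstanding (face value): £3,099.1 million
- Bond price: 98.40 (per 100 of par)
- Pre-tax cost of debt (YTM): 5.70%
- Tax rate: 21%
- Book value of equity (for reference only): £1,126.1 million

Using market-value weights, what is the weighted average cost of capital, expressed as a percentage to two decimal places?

Market value of equity E = 56.28 × 43.26m = 2434.6728m. Market value of debt D = 3099.1m × 98.4/100 = 3049.5144m.
Total capital V = 2434.6728 + 3049.5144 = 5484.1872.
Equity: weight = 2434.6728/5484.1872 = 0.4439; cost = 10.58%.
Bonds outstanding: weight = 3049.5144/5484.1872 = 0.5561; after-tax cost = 5.7% × (1 − 21%) = 4.5030%.
WACC = 0.4439 × 10.5800% + 0.5561 × 4.5030% = 7.2008%.

7.20%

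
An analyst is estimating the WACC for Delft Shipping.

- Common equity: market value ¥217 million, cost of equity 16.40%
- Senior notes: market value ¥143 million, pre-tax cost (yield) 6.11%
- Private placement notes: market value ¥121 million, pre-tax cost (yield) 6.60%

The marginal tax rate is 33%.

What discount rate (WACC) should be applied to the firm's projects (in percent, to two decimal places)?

Total capital V = 217 + 143 + 121 = 481.
Equity: weight = 217/481 = 0.4511; cost = 16.4%.
Senior notes: weight = 143/481 = 0.2973; after-tax cost = 6.11% × (1 − 33%) = 4.0937%.
Private placement notes: weight = 121/481 = 0.2516; after-tax cost = 6.6% × (1 − 33%) = 4.4220%.
WACC = 0.4511 × 16.4000% + 0.2973 × 4.0937% + 0.2516 × 4.4220% = 9.7282%.

9.73%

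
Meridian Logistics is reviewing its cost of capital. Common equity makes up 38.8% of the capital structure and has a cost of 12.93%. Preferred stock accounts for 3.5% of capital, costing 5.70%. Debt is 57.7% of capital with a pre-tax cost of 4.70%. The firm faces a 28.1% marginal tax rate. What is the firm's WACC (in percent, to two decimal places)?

7.17%

After-tax cost of debt = 4.7% × (1 − 28.1%) = 3.3793%.
WACC = 0.388 × 12.9300% + 0.035 × 5.7000% + 0.577 × 3.3793% = 7.1662%.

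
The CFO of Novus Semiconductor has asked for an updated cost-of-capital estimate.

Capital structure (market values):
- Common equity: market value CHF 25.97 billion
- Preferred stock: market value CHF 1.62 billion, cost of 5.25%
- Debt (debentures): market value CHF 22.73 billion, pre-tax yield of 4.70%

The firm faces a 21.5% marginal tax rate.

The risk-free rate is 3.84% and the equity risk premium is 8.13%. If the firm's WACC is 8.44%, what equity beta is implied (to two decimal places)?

Total capital V = 25.97 + 1.62 + 22.73 = 50.32.
Equity weight = 25.97/50.32 = 0.5161.
Preferred weight = 1.62/50.32 = 0.0322.
Debentures weight = 22.73/50.32 = 0.4517.
Debt contribution = 0.4517 × 4.7% × (1 − 21.5%) = 1.6666%.
Preferred contribution = 0.0322 × 5.25% = 0.1690%.
Required equity contribution = 8.44% − 1.8356% = 6.6044%  ⇒  Re = 12.7968%.
CAPM: 12.7968% = 3.84% + β × 8.13%  ⇒  β = 1.1017.

1.10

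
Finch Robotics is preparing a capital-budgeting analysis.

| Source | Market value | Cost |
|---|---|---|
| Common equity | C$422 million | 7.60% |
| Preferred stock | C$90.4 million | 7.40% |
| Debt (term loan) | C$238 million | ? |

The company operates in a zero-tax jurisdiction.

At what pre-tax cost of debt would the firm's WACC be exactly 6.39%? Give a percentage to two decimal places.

Total capital V = 422 + 90.4 + 238 = 750.4.
Equity weight = 422/750.4 = 0.5624.
Preferred weight = 90.4/750.4 = 0.1205.
Term loan weight = 238/750.4 = 0.3172.
Equity contribution = 0.5624 × 7.6% = 4.2740%.
Preferred contribution = 0.1205 × 7.4% = 0.8915%.
Remaining for debt = 6.39% − 5.1655% = 1.2245%.
Rd × (1 − 0%) × 0.3172 = 1.2245%  ⇒  Rd = 3.8609%.

3.86%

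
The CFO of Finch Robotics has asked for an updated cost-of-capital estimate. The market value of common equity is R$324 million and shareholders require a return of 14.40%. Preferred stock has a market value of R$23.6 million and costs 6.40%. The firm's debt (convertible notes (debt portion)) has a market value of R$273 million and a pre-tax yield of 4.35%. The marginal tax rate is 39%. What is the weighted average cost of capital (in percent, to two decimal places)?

Total capital V = 324 + 23.6 + 273 = 620.6.
Equity: weight = 324/620.6 = 0.5221; cost = 14.4%.
Preferred: weight = 23.6/620.6 = 0.0380; cost = 6.4%.
Convertible notes (debt portion): weight = 273/620.6 = 0.4399; after-tax cost = 4.35% × (1 − 39%) = 2.6535%.
WACC = 0.5221 × 14.4000% + 0.0380 × 6.4000% + 0.4399 × 2.6535% = 8.9285%.

8.93%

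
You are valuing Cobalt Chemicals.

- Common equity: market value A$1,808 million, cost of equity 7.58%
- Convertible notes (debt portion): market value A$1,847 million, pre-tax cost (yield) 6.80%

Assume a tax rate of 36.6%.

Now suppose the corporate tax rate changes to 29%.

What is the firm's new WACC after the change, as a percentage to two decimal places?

6.19%

After the change:
Total capital V = 1808 + 1847 = 3655.
Equity: weight = 1808/3655 = 0.4947; cost = 7.58%.
Convertible notes (debt portion): weight = 1847/3655 = 0.5053; after-tax cost = 6.8% × (1 − 29%) = 4.8280%.
WACC = 0.4947 × 7.5800% + 0.5053 × 4.8280% = 6.1893%.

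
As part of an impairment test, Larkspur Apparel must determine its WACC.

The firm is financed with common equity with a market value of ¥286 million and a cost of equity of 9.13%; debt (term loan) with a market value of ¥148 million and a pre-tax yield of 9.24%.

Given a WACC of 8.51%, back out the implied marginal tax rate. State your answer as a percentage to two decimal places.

Total capital V = 286 + 148 = 434.
Equity weight = 286/434 = 0.6590.
Term loan weight = 148/434 = 0.3410.
Equity contribution = 0.6590 × 9.13% = 6.0165%.
Debt contribution must be 8.51% − 6.0165% = 2.4935%.
0.3410 × 9.24% × (1 − T) = 2.4935%  ⇒  (1 − T) = 0.7913.
T = 20.8670%.

20.87%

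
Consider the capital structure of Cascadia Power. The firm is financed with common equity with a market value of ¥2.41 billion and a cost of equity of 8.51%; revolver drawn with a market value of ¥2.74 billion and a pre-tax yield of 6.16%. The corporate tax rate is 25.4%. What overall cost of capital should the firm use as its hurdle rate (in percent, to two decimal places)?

Total capital V = 2.41 + 2.74 = 5.15.
Equity: weight = 2.41/5.15 = 0.4680; cost = 8.51%.
Revolver drawn: weight = 2.74/5.15 = 0.5320; after-tax cost = 6.16% × (1 − 25.4%) = 4.5954%.
WACC = 0.4680 × 8.5100% + 0.5320 × 4.5954% = 6.4273%.

6.43%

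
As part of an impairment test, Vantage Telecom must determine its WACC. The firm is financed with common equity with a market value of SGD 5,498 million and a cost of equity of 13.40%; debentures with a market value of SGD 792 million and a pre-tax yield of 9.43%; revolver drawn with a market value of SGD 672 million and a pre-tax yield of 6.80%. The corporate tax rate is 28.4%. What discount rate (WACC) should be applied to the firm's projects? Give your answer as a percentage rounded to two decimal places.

11.82%

Total capital V = 5498 + 792 + 672 = 6962.
Equity: weight = 5498/6962 = 0.7897; cost = 13.4%.
Debentures: weight = 792/6962 = 0.1138; after-tax cost = 9.43% × (1 − 28.4%) = 6.7519%.
Revolver drawn: weight = 672/6962 = 0.0965; after-tax cost = 6.8% × (1 − 28.4%) = 4.8688%.
WACC = 0.7897 × 13.4000% + 0.1138 × 6.7519% + 0.0965 × 4.8688% = 11.8202%.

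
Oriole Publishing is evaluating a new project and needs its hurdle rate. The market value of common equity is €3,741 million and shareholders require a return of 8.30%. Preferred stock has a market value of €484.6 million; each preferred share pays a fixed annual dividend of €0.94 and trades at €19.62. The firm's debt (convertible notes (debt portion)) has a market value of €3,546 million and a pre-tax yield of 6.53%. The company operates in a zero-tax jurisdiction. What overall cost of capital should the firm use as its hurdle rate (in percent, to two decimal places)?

7.27%

Cost of preferred: Rp = 0.94 / 19.62 = 4.7910%.
Total capital V = 3741 + 484.6 + 3546 = 7771.6.
Equity: weight = 3741/7771.6 = 0.4814; cost = 8.3%.
Preferred: weight = 484.6/7771.6 = 0.0624; cost = 4.791%.
Convertible notes (debt portion): weight = 3546/7771.6 = 0.4563; after-tax cost = 6.53% × (1 − 0%) = 6.5300%.
WACC = 0.4814 × 8.3000% + 0.0624 × 4.7910% + 0.4563 × 6.5300% = 7.2736%.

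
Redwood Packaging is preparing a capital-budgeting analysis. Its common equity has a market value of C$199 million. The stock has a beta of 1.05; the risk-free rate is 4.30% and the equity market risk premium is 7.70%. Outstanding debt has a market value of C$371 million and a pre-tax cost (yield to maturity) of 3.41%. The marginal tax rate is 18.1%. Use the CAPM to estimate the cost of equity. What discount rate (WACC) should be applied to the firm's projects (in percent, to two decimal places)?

Cost of equity via CAPM: Re = 4.3% + 1.05 × 7.7% = 12.3850%.
Total capital V = 199 + 371 = 570.
Equity: weight = 199/570 = 0.3491; cost = 12.385%.
Debt: weight = 371/570 = 0.6509; after-tax cost = 3.41% × (1 − 18.1%) = 2.7928%.
WACC = 0.3491 × 12.3850% + 0.6509 × 2.7928% = 6.1416%.

6.14%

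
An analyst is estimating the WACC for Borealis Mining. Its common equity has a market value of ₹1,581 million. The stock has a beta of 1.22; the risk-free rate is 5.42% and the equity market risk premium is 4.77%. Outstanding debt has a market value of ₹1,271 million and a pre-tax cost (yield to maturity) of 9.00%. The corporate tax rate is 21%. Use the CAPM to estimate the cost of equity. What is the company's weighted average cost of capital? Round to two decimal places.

Cost of equity via CAPM: Re = 5.42% + 1.22 × 4.77% = 11.2394%.
Total capital V = 1581 + 1271 = 2852.
Equity: weight = 1581/2852 = 0.5543; cost = 11.2394%.
Debt: weight = 1271/2852 = 0.4457; after-tax cost = 9% × (1 − 21%) = 7.1100%.
WACC = 0.5543 × 11.2394% + 0.4457 × 7.1100% = 9.3991%.

9.40%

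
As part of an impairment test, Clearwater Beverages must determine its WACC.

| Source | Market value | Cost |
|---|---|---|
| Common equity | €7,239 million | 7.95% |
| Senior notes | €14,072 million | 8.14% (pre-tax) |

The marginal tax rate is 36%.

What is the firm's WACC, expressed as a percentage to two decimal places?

Total capital V = 7239 + 14072 = 21311.
Equity: weight = 7239/21311 = 0.3397; cost = 7.95%.
Senior notes: weight = 14072/21311 = 0.6603; after-tax cost = 8.14% × (1 − 36%) = 5.2096%.
WACC = 0.3397 × 7.9500% + 0.6603 × 5.2096% = 6.1405%.

6.14%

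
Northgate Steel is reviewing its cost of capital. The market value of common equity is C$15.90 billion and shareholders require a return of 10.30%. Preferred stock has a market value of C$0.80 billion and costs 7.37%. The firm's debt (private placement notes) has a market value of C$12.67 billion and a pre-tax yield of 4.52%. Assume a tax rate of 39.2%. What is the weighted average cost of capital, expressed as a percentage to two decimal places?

6.96%

Total capital V = 15.9 + 0.8 + 12.67 = 29.37.
Equity: weight = 15.9/29.37 = 0.5414; cost = 10.3%.
Preferred: weight = 0.8/29.37 = 0.0272; cost = 7.37%.
Private placement notes: weight = 12.67/29.37 = 0.4314; after-tax cost = 4.52% × (1 − 39.2%) = 2.7482%.
WACC = 0.5414 × 10.3000% + 0.0272 × 7.3700% + 0.4314 × 2.7482% = 6.9624%.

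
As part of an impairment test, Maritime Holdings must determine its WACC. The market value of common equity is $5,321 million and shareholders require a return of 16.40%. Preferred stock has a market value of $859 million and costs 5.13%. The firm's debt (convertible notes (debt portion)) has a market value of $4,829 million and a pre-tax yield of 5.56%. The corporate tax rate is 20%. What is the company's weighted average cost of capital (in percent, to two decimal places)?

Total capital V = 5321 + 859 + 4829 = 11009.
Equity: weight = 5321/11009 = 0.4833; cost = 16.4%.
Preferred: weight = 859/11009 = 0.0780; cost = 5.13%.
Convertible notes (debt portion): weight = 4829/11009 = 0.4386; after-tax cost = 5.56% × (1 − 20%) = 4.4480%.
WACC = 0.4833 × 16.4000% + 0.0780 × 5.1300% + 0.4386 × 4.4480% = 10.2780%.

10.28%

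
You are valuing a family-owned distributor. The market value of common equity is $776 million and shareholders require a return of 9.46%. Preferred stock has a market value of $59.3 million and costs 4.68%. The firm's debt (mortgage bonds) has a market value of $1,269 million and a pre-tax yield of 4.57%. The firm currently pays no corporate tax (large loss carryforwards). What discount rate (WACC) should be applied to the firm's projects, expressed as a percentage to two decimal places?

Total capital V = 776 + 59.3 + 1269 = 2104.3.
Equity: weight = 776/2104.3 = 0.3688; cost = 9.46%.
Preferred: weight = 59.3/2104.3 = 0.0282; cost = 4.68%.
Mortgage bonds: weight = 1269/2104.3 = 0.6031; after-tax cost = 4.57% × (1 − 0%) = 4.5700%.
WACC = 0.3688 × 9.4600% + 0.0282 × 4.6800% + 0.6031 × 4.5700% = 6.3764%.

6.38%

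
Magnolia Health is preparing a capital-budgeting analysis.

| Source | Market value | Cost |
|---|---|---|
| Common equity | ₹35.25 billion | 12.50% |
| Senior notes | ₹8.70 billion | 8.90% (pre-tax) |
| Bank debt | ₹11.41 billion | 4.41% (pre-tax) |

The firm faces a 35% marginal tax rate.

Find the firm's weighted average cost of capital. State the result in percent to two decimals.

9.46%

Total capital V = 35.25 + 8.7 + 11.41 = 55.36.
Equity: weight = 35.25/55.36 = 0.6367; cost = 12.5%.
Senior notes: weight = 8.7/55.36 = 0.1572; after-tax cost = 8.9% × (1 − 35%) = 5.7850%.
Bank debt: weight = 11.41/55.36 = 0.2061; after-tax cost = 4.41% × (1 − 35%) = 2.8665%.
WACC = 0.6367 × 12.5000% + 0.1572 × 5.7850% + 0.2061 × 2.8665% = 9.4592%.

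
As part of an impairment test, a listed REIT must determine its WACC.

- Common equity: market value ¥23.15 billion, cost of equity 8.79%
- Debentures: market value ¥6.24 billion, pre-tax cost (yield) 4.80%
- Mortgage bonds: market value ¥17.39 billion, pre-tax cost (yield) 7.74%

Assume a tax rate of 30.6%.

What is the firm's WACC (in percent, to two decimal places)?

6.79%

Total capital V = 23.15 + 6.24 + 17.39 = 46.78.
Equity: weight = 23.15/46.78 = 0.4949; cost = 8.79%.
Debentures: weight = 6.24/46.78 = 0.1334; after-tax cost = 4.8% × (1 − 30.6%) = 3.3312%.
Mortgage bonds: weight = 17.39/46.78 = 0.3717; after-tax cost = 7.74% × (1 − 30.6%) = 5.3716%.
WACC = 0.4949 × 8.7900% + 0.1334 × 3.3312% + 0.3717 × 5.3716% = 6.7911%.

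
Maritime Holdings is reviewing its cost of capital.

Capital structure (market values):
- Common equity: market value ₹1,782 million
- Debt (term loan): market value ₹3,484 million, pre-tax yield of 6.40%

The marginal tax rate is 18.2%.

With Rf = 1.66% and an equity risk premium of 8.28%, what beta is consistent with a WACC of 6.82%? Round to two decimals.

1.00

Total capital V = 1782 + 3484 = 5266.
Equity weight = 1782/5266 = 0.3384.
Term loan weight = 3484/5266 = 0.6616.
Debt contribution = 0.6616 × 6.4% × (1 − 18.2%) = 3.4636%.
Required equity contribution = 6.82% − 3.4636% = 3.3564%  ⇒  Re = 9.9185%.
CAPM: 9.9185% = 1.66% + β × 8.28%  ⇒  β = 0.9974.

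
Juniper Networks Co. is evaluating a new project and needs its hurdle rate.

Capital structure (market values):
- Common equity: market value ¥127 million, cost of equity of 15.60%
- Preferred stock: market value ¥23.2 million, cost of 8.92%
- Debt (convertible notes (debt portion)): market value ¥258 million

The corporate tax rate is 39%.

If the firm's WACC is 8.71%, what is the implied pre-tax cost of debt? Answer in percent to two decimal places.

8.69%

Total capital V = 127 + 23.2 + 258 = 408.2.
Equity weight = 127/408.2 = 0.3111.
Preferred weight = 23.2/408.2 = 0.0568.
Convertible notes (debt portion) weight = 258/408.2 = 0.6320.
Equity contribution = 0.3111 × 15.6% = 4.8535%.
Preferred contribution = 0.0568 × 8.92% = 0.5070%.
Remaining for debt = 8.71% − 5.3605% = 3.3495%.
Rd × (1 − 39%) × 0.6320 = 3.3495%  ⇒  Rd = 8.6877%.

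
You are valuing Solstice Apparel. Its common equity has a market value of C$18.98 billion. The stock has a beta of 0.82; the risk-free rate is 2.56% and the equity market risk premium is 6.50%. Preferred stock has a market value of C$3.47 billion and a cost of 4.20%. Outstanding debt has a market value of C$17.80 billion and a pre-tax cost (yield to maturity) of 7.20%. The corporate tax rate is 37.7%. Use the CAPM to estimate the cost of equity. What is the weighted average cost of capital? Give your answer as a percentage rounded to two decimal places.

6.07%

Cost of equity via CAPM: Re = 2.56% + 0.82 × 6.5% = 7.8900%.
Total capital V = 18.98 + 3.47 + 17.8 = 40.25.
Equity: weight = 18.98/40.25 = 0.4716; cost = 7.89%.
Preferred: weight = 3.47/40.25 = 0.0862; cost = 4.2%.
Debt: weight = 17.8/40.25 = 0.4422; after-tax cost = 7.2% × (1 − 37.7%) = 4.4856%.
WACC = 0.4716 × 7.8900% + 0.0862 × 4.2000% + 0.4422 × 4.4856% = 6.0663%.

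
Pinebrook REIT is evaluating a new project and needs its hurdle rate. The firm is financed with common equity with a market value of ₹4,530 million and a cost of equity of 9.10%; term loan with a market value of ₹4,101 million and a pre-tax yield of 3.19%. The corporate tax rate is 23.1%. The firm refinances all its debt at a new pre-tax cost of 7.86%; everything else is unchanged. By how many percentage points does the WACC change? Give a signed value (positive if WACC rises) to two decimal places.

Current WACC:
Total capital V = 4530 + 4101 = 8631.
Equity: weight = 4530/8631 = 0.5249; cost = 9.1%.
Term loan: weight = 4101/8631 = 0.4751; after-tax cost = 3.19% × (1 − 23.1%) = 2.4531%.
WACC = 0.5249 × 9.1000% + 0.4751 × 2.4531% = 5.9417%.
After the change:
Total capital V = 4530 + 4101 = 8631.
Equity: weight = 4530/8631 = 0.5249; cost = 9.1%.
Term loan: weight = 4101/8631 = 0.4751; after-tax cost = 7.86% × (1 − 23.1%) = 6.0443%.
WACC = 0.5249 × 9.1000% + 0.4751 × 6.0443% = 7.6481%.
Change in WACC = 7.6481% − 5.9417% = 1.7064 pp.

+1.71 pp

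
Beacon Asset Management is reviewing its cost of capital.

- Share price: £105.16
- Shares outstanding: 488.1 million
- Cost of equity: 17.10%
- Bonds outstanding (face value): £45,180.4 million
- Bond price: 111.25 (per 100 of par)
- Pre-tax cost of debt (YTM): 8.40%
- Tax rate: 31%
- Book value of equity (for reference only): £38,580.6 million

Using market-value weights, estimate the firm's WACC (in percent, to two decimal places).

11.51%

Market value of equity E = 105.16 × 488.1m = 51328.596m. Market value of debt D = 45180.4m × 111.25/100 = 50263.195m.
Total capital V = 51328.596 + 50263.195 = 101591.791.
Equity: weight = 51328.596/101591.791 = 0.5052; cost = 17.1%.
Bonds outstanding: weight = 50263.195/101591.791 = 0.4948; after-tax cost = 8.4% × (1 − 31%) = 5.7960%.
WACC = 0.5052 × 17.1000% + 0.4948 × 5.7960% = 11.5073%.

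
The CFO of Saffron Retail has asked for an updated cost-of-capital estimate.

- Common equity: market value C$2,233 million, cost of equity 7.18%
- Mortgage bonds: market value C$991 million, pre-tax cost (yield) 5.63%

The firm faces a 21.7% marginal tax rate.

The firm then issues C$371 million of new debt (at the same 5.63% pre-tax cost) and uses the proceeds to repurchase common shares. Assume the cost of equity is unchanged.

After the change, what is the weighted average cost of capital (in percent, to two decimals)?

After the change:
Total capital V = 1862 + 1362 = 3224.
Equity: weight = 1862/3224 = 0.5775; cost = 7.18%.
Mortgage bonds: weight = 1362/3224 = 0.4225; after-tax cost = 5.63% × (1 − 21.7%) = 4.4083%.
WACC = 0.5775 × 7.1800% + 0.4225 × 4.4083% = 6.0091%.

6.01%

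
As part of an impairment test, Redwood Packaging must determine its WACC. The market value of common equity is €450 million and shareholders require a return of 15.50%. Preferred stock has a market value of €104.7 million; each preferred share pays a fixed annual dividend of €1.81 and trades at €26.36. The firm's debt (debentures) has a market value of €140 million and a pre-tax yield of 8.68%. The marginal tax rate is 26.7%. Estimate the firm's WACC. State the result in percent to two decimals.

Cost of preferred: Rp = 1.81 / 26.36 = 6.8665%.
Total capital V = 450 + 104.7 + 140 = 694.7.
Equity: weight = 450/694.7 = 0.6478; cost = 15.5%.
Preferred: weight = 104.7/694.7 = 0.1507; cost = 6.8665%.
Debentures: weight = 140/694.7 = 0.2015; after-tax cost = 8.68% × (1 − 26.7%) = 6.3624%.
WACC = 0.6478 × 15.5000% + 0.1507 × 6.8665% + 0.2015 × 6.3624% = 12.3574%.

12.36%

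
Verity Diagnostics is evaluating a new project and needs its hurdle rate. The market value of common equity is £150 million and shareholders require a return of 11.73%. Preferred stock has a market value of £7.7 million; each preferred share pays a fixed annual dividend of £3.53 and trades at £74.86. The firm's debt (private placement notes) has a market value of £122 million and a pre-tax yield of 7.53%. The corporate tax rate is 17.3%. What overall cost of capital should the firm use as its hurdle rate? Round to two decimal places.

Cost of preferred: Rp = 3.53 / 74.86 = 4.7155%.
Total capital V = 150 + 7.7 + 122 = 279.7.
Equity: weight = 150/279.7 = 0.5363; cost = 11.73%.
Preferred: weight = 7.7/279.7 = 0.0275; cost = 4.7155%.
Private placement notes: weight = 122/279.7 = 0.4362; after-tax cost = 7.53% × (1 − 17.3%) = 6.2273%.
WACC = 0.5363 × 11.7300% + 0.0275 × 4.7155% + 0.4362 × 6.2273% = 9.1367%.

9.14%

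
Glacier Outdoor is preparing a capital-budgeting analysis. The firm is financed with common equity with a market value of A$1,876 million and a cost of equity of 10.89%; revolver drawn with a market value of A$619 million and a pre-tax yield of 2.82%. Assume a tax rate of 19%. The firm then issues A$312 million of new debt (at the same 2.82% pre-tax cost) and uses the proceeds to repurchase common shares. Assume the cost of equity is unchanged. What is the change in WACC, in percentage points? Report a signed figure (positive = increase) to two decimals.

-1.08 pp

Current WACC:
Total capital V = 1876 + 619 = 2495.
Equity: weight = 1876/2495 = 0.7519; cost = 10.89%.
Revolver drawn: weight = 619/2495 = 0.2481; after-tax cost = 2.82% × (1 − 19%) = 2.2842%.
WACC = 0.7519 × 10.8900% + 0.2481 × 2.2842% = 8.7549%.
After the change:
Total capital V = 1564 + 931 = 2495.
Equity: weight = 1564/2495 = 0.6269; cost = 10.89%.
Revolver drawn: weight = 931/2495 = 0.3731; after-tax cost = 2.82% × (1 − 19%) = 2.2842%.
WACC = 0.6269 × 10.8900% + 0.3731 × 2.2842% = 7.6788%.
Change in WACC = 7.6788% − 8.7549% = -1.0762 pp.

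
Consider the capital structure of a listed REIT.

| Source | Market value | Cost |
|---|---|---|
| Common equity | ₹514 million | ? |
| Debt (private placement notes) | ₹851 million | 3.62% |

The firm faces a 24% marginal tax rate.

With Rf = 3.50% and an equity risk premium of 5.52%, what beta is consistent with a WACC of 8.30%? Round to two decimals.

2.53

Total capital V = 514 + 851 = 1365.
Equity weight = 514/1365 = 0.3766.
Private placement notes weight = 851/1365 = 0.6234.
Debt contribution = 0.6234 × 3.62% × (1 − 24%) = 1.7152%.
Required equity contribution = 8.3% − 1.7152% = 6.5848%  ⇒  Re = 17.4868%.
CAPM: 17.4868% = 3.5% + β × 5.52%  ⇒  β = 2.5338.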